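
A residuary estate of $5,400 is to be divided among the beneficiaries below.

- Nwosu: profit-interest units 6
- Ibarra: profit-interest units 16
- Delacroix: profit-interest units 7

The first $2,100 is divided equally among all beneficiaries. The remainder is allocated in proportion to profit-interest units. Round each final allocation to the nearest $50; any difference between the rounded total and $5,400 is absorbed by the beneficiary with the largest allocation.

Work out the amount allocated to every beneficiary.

Nwosu: $1,400 | Ibarra: $2,500 | Delacroix: $1,500

Equal tier: $2,100 ÷ 3 = $700 apiece.
Remainder $3,300 by profit-interest units (total 29): Nwosu 682.76 → $700; Ibarra 1,820.69 → $1,800; Delacroix 796.55 → $800.
Totals: Nwosu $700 + $700 = $1,400; Ibarra $700 + $1,800 = $2,500; Delacroix $700 + $800 = $1,500.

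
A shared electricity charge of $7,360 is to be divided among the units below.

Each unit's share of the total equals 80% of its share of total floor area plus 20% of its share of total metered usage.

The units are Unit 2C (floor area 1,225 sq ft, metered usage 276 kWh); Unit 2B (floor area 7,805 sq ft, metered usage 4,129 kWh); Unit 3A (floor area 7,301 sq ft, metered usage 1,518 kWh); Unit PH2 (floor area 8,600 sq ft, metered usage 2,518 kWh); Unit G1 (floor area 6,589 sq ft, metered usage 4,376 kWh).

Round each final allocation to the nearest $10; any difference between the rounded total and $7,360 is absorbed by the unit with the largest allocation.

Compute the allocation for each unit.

Unit 2C: $260; Unit 2B: $1,930; Unit 3A: $1,540; Unit PH2: $1,900; Unit G1: $1,730

Totals — floor area 31,520, metered usage 12,817.
Composite weights (80% floor area + 20% metered usage): Unit 2C 0.0354; Unit 2B 0.2625; Unit 3A 0.2090; Unit PH2 0.2576; Unit G1 0.2355.
Pro-rata amounts: Unit 2C 260.53; Unit 2B 1,932.20; Unit 3A 1,538.18; Unit PH2 1,895.68; Unit G1 1,733.41.
Rounded to nearest $10: Unit 2C $260; Unit 2B $1,930; Unit 3A $1,540; Unit PH2 $1,900; Unit G1 $1,730. Sum = $7,360.
Rounded total matches; no reconciliation needed.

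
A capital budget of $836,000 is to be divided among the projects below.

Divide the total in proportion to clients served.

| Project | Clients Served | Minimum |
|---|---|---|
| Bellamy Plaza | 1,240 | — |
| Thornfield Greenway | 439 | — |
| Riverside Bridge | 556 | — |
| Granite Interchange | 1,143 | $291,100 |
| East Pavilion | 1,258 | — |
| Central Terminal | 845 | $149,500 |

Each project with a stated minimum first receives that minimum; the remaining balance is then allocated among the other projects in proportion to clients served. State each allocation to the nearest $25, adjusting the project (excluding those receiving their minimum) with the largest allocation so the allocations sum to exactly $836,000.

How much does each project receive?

Guaranteed amounts: Granite Interchange $291,100; Central Terminal $149,500. Remaining pool $395,400.
Remaining pool split over remaining clients served 3,493: Bellamy Plaza 140,365.30 → $140,375; Thornfield Greenway 49,693.84 → $49,700; Riverside Bridge 62,937.99 → $62,950; East Pavilion 142,402.86 → $142,400.
Rounding difference −$25 applied to East Pavilion → $142,375.

Bellamy Plaza: $140,375 | Thornfield Greenway: $49,700 | Riverside Bridge: $62,950 | Granite Interchange: $291,100 | East Pavilion: $142,375 | Central Terminal: $149,500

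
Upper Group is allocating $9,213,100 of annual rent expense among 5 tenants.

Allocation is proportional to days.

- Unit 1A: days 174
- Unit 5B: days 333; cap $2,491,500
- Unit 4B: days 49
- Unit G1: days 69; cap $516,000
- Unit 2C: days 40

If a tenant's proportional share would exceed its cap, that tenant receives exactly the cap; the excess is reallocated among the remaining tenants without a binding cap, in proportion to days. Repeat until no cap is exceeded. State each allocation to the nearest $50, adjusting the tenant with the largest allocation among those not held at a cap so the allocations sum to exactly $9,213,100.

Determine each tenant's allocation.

Unit 1A: $4,105,600 · Unit 5B: $2,491,500 · Unit 4B: $1,156,200 · Unit G1: $516,000 · Unit 2C: $943,800

Combined days = 665.
Unconstrained shares: Unit 1A 2,410,645.71; Unit 5B 4,613,477.14; Unit 4B 678,860.00; Unit G1 955,945.71; Unit 2C 554,171.43.
Held at cap: Unit 5B ($2,491,500), Unit G1 ($516,000); balance $6,205,600 reallocated over remaining days 263.
Redistributed shares: Unit 1A 4,105,606.08 → $4,105,600; Unit 4B 1,156,176.43 → $1,156,200; Unit 2C 943,817.49 → $943,800.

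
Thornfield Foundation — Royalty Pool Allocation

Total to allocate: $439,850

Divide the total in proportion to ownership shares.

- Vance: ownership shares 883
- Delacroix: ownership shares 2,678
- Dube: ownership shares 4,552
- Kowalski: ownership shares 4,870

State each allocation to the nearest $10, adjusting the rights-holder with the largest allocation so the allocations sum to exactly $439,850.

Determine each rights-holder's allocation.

Vance: $29,920 · Delacroix: $90,730 · Dube: $154,220 · Kowalski: $164,980

Ownership shares total: 12,983.
Raw shares: Vance 883/12,983 × $439,850 = 29,915.09; Delacroix 2,678/12,983 × $439,850 = 90,727.74; Dube 4,552/12,983 × $439,850 = 154,216.84; Kowalski 4,870/12,983 × $439,850 = 164,990.33.
After rounding ($10): Vance $29,920; Delacroix $90,730; Dube $154,220; Kowalski $164,990. Sum = $439,860.
Difference $439,850 − $439,860 = −$10 applied to largest allocation (Kowalski): Kowalski becomes $164,980.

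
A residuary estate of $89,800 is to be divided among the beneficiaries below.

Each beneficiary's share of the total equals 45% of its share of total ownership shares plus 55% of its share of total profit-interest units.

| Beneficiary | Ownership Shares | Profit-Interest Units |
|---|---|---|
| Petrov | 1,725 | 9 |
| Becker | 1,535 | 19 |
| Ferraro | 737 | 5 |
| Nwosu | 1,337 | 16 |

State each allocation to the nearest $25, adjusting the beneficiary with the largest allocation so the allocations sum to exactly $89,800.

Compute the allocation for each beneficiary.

Petrov: $22,150; Becker: $30,775; Ferraro: $10,625; Nwosu: $26,250

Ownership shares total 5,334; profit-interest units total 49.
Blended shares (45% ownership shares + 55% profit-interest units): Petrov 0.2465; Becker 0.3428; Ferraro 0.1183; Nwosu 0.2924.
Pro-rata amounts: Petrov 22,140.11; Becker 30,780.27; Ferraro 10,623.25; Nwosu 26,256.36.
At nearest $25: Petrov $22,150; Becker $30,775; Ferraro $10,625; Nwosu $26,250. Sum = $89,800.
No rounding difference to absorb.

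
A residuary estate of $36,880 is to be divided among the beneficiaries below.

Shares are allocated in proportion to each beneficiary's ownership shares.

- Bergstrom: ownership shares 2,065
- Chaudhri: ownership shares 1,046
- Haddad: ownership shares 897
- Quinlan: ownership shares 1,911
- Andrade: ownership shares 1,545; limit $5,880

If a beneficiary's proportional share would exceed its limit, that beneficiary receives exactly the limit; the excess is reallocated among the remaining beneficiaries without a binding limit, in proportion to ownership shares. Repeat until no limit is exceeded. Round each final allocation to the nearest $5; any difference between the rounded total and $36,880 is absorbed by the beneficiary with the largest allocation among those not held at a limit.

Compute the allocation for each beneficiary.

Ownership shares total: 7,464.
Unconstrained shares: Bergstrom 10,203.27; Chaudhri 5,168.34; Haddad 4,432.12; Quinlan 9,442.35; Andrade 7,633.92.
Capped: Andrade ($5,880); remaining pool $31,000 reallocated over remaining ownership shares 5,919.
Shares after redistribution: Bergstrom 10,815.17 → $10,815; Chaudhri 5,478.29 → $5,480; Haddad 4,697.92 → $4,700; Quinlan 10,008.62 → $10,010.
Rounding difference −$5 applied to Bergstrom → $10,810.

Bergstrom: $10,810 | Chaudhri: $5,480 | Haddad: $4,700 | Quinlan: $10,010 | Andrade: $5,880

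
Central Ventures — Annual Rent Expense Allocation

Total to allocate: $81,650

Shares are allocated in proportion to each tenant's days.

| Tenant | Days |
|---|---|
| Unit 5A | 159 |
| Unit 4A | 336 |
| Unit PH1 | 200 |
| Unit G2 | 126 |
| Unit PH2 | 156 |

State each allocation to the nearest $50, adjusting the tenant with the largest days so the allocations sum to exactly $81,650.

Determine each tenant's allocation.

Unit 5A: $13,300 · Unit 4A: $28,050 · Unit PH1: $16,700 · Unit G2: $10,550 · Unit PH2: $13,050

Combined days = 159 + 336 + 200 + 126 + 156 = 977.
Raw shares: Unit 5A 13,287.97; Unit 4A 28,080.25; Unit PH1 16,714.43; Unit G2 10,530.09; Unit PH2 13,037.26.
After rounding ($50): Unit 5A $13,300; Unit 4A $28,100; Unit PH1 $16,700; Unit G2 $10,550; Unit PH2 $13,050. Sum = $81,700.
Difference $81,650 − $81,700 = −$50 applied to largest days (Unit 4A): Unit 4A becomes $28,050.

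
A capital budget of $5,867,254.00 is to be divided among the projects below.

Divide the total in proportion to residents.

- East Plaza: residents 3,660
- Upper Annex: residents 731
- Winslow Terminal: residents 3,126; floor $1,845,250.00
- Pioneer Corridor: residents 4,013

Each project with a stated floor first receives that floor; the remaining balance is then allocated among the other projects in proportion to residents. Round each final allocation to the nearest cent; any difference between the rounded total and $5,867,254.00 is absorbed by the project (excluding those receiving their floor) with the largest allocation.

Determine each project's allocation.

East Plaza: $1,751,610.50; Upper Annex: $349,843.52; Winslow Terminal: $1,845,250.00; Pioneer Corridor: $1,920,549.98

Guaranteed amounts: Winslow Terminal $1,845,250.00. Remaining pool $4,022,004.00.
Remaining pool split over remaining residents 8,404: East Plaza 1,751,610.4998 → $1,751,610.50; Upper Annex 349,843.5178 → $349,843.52; Pioneer Corridor 1,920,549.9824 → $1,920,549.98.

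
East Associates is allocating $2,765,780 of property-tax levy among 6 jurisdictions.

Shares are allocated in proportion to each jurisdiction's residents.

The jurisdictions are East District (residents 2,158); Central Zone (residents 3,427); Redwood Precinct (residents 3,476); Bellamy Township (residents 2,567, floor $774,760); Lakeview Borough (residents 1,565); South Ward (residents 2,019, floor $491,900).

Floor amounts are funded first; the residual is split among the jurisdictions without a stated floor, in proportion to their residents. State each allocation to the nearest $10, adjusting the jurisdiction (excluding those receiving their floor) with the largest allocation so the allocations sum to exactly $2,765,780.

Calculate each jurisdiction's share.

East District: $304,450; Central Zone: $483,480; Redwood Precinct: $490,400; Bellamy Township: $774,760; Lakeview Borough: $220,790; South Ward: $491,900

Fund the minimums — Bellamy Township $774,760; South Ward $491,900. Remaining pool $1,499,120.
Remaining pool split over remaining residents 10,626: East District 304,451.44 → $304,450; Central Zone 483,482.42 → $483,480; Redwood Precinct 490,395.36 → $490,400; Lakeview Borough 220,790.78 → $220,790.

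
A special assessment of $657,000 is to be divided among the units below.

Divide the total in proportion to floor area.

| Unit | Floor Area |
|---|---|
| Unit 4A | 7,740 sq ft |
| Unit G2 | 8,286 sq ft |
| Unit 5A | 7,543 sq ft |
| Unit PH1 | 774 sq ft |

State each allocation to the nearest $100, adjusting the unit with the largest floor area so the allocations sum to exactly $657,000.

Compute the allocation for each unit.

Unit 4A: $208,900 · Unit G2: $223,600 · Unit 5A: $203,600 · Unit PH1: $20,900

Combined floor area = 7,740 + 8,286 + 7,543 + 774 = 24,343.
Proportional shares: Unit 4A 208,897.01; Unit G2 223,633.16; Unit 5A 203,580.13; Unit PH1 20,889.70.
After rounding ($100): Unit 4A $208,900; Unit G2 $223,600; Unit 5A $203,600; Unit PH1 $20,900. Sum = $657,000.
Sum already equals the total — no adjustment.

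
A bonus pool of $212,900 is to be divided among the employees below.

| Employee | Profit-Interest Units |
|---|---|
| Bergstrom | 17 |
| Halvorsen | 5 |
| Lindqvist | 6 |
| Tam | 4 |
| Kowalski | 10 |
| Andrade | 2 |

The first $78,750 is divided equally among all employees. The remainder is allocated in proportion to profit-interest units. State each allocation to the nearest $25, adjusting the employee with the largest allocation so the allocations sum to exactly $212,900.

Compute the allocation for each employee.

Bergstrom: $64,925 · Halvorsen: $28,375 · Lindqvist: $31,425 · Tam: $25,325 · Kowalski: $43,625 · Andrade: $19,225

$78,750 shared equally gives $13,125 per employee.
Remainder $134,150 by profit-interest units (total 44): Bergstrom 51,830.68 → $51,825; Halvorsen 15,244.32 → $15,250; Lindqvist 18,293.18 → $18,300; Tam 12,195.45 → $12,200; Kowalski 30,488.64 → $30,500; Andrade 6,097.73 → $6,100.
Rounding difference −$25 on remainder applied to Bergstrom.
Totals: Bergstrom $13,125 + $51,800 = $64,925; Halvorsen $13,125 + $15,250 = $28,375; Lindqvist $13,125 + $18,300 = $31,425; Tam $13,125 + $12,200 = $25,325; Kowalski $13,125 + $30,500 = $43,625; Andrade $13,125 + $6,100 = $19,225.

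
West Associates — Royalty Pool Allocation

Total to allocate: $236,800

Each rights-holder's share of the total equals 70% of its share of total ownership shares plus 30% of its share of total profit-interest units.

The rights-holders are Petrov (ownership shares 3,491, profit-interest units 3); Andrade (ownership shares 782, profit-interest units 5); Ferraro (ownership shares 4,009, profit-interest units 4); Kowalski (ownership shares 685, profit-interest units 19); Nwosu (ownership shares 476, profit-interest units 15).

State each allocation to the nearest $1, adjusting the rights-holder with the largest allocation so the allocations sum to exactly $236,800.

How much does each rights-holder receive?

Ownership shares total 9,443; profit-interest units total 46.
Combined weights (70% ownership shares + 30% profit-interest units): Petrov 0.2783; Andrade 0.0906; Ferraro 0.3233; Kowalski 0.1747; Nwosu 0.1331.
Unrounded shares: Petrov 65,913.16; Andrade 21,448.77; Ferraro 76,550.35; Kowalski 41,366.92; Nwosu 31,520.80.
At nearest $1: Petrov $65,913; Andrade $21,449; Ferraro $76,550; Kowalski $41,367; Nwosu $31,521. Sum = $236,800.
Rounded total matches; no reconciliation needed.

Petrov: $65,913 · Andrade: $21,449 · Ferraro: $76,550 · Kowalski: $41,367 · Nwosu: $31,521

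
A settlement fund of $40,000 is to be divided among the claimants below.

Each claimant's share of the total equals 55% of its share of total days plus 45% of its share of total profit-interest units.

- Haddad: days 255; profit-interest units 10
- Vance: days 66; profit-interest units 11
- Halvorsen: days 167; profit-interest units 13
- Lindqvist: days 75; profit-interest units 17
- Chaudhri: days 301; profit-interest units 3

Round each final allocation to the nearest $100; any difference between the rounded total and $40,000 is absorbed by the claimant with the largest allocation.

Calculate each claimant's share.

Haddad: $9,800 | Vance: $5,300 | Halvorsen: $8,600 | Lindqvist: $7,600 | Chaudhri: $8,700

Totals — days 864, profit-interest units 54.
Composite weights (55% days + 45% profit-interest units): Haddad 0.2457; Vance 0.1337; Halvorsen 0.2146; Lindqvist 0.1894; Chaudhri 0.2166.
Unrounded shares: Haddad 9,826.39; Vance 5,347.22; Halvorsen 8,585.65; Lindqvist 7,576.39; Chaudhri 8,664.35.
Rounded to nearest $100: Haddad $9,800; Vance $5,300; Halvorsen $8,600; Lindqvist $7,600; Chaudhri $8,700. Sum = $40,000.
Rounded total matches; no reconciliation needed.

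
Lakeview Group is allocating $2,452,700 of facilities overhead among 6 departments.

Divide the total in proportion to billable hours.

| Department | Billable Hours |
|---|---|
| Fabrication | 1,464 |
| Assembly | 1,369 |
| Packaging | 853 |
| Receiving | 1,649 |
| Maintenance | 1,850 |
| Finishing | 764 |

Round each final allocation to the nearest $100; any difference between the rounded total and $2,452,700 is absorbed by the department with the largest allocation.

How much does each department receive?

Fabrication: $451,700 · Assembly: $422,400 · Packaging: $263,200 · Receiving: $508,800 · Maintenance: $570,900 · Finishing: $235,700

Combined billable hours = 7,949.
Raw shares: Fabrication 1,464/7,949 × $2,452,700 = 451,723.84; Assembly 1,369/7,949 × $2,452,700 = 422,411.16; Packaging 853/7,949 × $2,452,700 = 263,197.02; Receiving 1,649/7,949 × $2,452,700 = 508,806.43; Maintenance 1,850/7,949 × $2,452,700 = 570,825.89; Finishing 764/7,949 × $2,452,700 = 235,735.66.
At nearest $100: Fabrication $451,700; Assembly $422,400; Packaging $263,200; Receiving $508,800; Maintenance $570,800; Finishing $235,700. Sum = $2,452,600.
Difference $2,452,700 − $2,452,600 = +$100 applied to largest allocation (Maintenance): Maintenance becomes $570,900.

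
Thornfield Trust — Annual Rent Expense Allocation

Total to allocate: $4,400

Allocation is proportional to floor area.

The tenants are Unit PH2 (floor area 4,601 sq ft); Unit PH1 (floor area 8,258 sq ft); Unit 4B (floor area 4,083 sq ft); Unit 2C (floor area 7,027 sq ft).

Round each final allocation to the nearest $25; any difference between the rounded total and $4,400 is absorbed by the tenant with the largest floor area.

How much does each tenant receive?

Unit PH2: $850 | Unit PH1: $1,500 | Unit 4B: $750 | Unit 2C: $1,300

Floor area total: 23,969.
Proportional shares: Unit PH2 4,601/23,969 × $4,400 = 844.61; Unit PH1 8,258/23,969 × $4,400 = 1,515.92; Unit 4B 4,083/23,969 × $4,400 = 749.52; Unit 2C 7,027/23,969 × $4,400 = 1,289.95.
After rounding ($25): Unit PH2 $850; Unit PH1 $1,525; Unit 4B $750; Unit 2C $1,300. Sum = $4,425.
Difference $4,400 − $4,425 = −$25 applied to largest floor area (Unit PH1): Unit PH1 becomes $1,500.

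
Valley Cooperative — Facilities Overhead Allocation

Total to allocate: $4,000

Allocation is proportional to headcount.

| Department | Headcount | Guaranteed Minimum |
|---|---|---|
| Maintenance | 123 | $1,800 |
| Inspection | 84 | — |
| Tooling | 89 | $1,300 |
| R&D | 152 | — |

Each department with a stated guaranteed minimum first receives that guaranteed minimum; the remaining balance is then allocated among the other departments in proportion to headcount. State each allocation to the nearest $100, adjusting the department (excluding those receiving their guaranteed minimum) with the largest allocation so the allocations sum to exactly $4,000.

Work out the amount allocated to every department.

Fund the minimums — Maintenance $1,800; Tooling $1,300. Remaining pool $900.
Remaining pool split over remaining headcount 236: Inspection 320.34 → $300; R&D 579.66 → $600.

Maintenance: $1,800; Inspection: $300; Tooling: $1,300; R&D: $600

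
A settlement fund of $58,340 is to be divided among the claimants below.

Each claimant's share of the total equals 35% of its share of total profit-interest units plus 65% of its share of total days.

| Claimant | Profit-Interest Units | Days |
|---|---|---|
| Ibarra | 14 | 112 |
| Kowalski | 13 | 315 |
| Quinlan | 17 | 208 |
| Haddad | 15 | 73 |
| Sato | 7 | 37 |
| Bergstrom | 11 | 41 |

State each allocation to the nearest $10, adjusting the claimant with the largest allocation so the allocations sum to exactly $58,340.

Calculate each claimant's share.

Ibarra: $9,120 · Kowalski: $18,640 · Quinlan: $14,540 · Haddad: $7,500 · Sato: $3,640 · Bergstrom: $4,900

Totals — profit-interest units 77, days 786.
Composite weights (35% profit-interest units + 65% days): Ibarra 0.1563; Kowalski 0.3196; Quinlan 0.2493; Haddad 0.1286; Sato 0.0624; Bergstrom 0.0839.
Proportional shares: Ibarra 9,116.05; Kowalski 18,644.71; Quinlan 14,543.16; Haddad 7,499.65; Sato 3,641.36; Bergstrom 4,895.07.
Rounded to nearest $10: Ibarra $9,120; Kowalski $18,640; Quinlan $14,540; Haddad $7,500; Sato $3,640; Bergstrom $4,900. Sum = $58,340.
Sum already equals the total — no adjustment.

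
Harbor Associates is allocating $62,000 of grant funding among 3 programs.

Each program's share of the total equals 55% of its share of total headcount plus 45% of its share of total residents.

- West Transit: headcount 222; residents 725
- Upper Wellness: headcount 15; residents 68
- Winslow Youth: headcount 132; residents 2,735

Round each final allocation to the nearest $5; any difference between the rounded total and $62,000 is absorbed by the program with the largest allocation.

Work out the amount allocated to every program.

West Transit: $26,250; Upper Wellness: $1,925; Winslow Youth: $33,825

Headcount total 369; residents total 3,528.
Blended shares (55% headcount + 45% residents): West Transit 0.4234; Upper Wellness 0.0310; Winslow Youth 0.5456.
Raw shares: West Transit 26,248.87; Upper Wellness 1,923.93; Winslow Youth 33,827.20.
After rounding ($5): West Transit $26,250; Upper Wellness $1,925; Winslow Youth $33,825. Sum = $62,000.
Sum already equals the total — no adjustment.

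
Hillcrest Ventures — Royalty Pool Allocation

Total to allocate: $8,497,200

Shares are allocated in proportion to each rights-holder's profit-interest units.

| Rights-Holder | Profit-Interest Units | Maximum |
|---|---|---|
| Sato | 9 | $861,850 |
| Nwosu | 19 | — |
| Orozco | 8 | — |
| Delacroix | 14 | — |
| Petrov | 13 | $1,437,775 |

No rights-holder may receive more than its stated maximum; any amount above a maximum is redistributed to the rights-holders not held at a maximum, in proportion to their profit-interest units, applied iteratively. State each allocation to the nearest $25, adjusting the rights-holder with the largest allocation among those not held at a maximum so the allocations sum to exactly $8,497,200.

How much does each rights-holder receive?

Sato: $861,850 · Nwosu: $2,872,050 · Orozco: $1,209,275 · Delacroix: $2,116,250 · Petrov: $1,437,775

Combined profit-interest units = 63.
Pro-rata shares before constraints: Sato 1,213,885.71; Nwosu 2,562,647.62; Orozco 1,079,009.52; Delacroix 1,888,266.67; Petrov 1,753,390.48.
Held at cap: Sato ($861,850), Petrov ($1,437,775); balance $6,197,575 reallocated over remaining profit-interest units 41.
Redistributed shares: Nwosu 2,872,046.95 → $2,872,050; Orozco 1,209,282.93 → $1,209,275; Delacroix 2,116,245.12 → $2,116,250.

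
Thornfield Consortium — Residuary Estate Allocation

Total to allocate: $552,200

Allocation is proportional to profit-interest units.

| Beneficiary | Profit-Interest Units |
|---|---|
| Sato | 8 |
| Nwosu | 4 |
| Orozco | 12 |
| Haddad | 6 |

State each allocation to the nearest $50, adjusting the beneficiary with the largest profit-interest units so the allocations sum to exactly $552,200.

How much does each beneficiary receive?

Total profit-interest units = 8 + 4 + 12 + 6 = 30.
Unrounded shares: Sato 147,253.33; Nwosu 73,626.67; Orozco 220,880.00; Haddad 110,440.00.
After rounding ($50): Sato $147,250; Nwosu $73,650; Orozco $220,900; Haddad $110,450. Sum = $552,250.
Difference $552,200 − $552,250 = −$50 applied to largest profit-interest units (Orozco): Orozco becomes $220,850.

Sato: $147,250; Nwosu: $73,650; Orozco: $220,850; Haddad: $110,450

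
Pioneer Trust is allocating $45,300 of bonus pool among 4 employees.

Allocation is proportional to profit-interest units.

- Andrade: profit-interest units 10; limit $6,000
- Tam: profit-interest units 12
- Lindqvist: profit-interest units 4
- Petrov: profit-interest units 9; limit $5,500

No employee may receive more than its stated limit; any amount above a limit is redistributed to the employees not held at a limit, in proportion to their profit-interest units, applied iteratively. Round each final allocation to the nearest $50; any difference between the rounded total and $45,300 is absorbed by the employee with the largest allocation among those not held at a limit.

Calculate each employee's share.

Total profit-interest units = 35.
Pro-rata shares before constraints: Andrade 12,942.86; Tam 15,531.43; Lindqvist 5,177.14; Petrov 11,648.57.
Cap binds for Andrade ($6,000), Petrov ($5,500); balance $33,800 reallocated over remaining profit-interest units 16.
Redistributed shares: Tam 25,350.00 → $25,350; Lindqvist 8,450.00 → $8,450.

Andrade: $6,000 · Tam: $25,350 · Lindqvist: $8,450 · Petrov: $5,500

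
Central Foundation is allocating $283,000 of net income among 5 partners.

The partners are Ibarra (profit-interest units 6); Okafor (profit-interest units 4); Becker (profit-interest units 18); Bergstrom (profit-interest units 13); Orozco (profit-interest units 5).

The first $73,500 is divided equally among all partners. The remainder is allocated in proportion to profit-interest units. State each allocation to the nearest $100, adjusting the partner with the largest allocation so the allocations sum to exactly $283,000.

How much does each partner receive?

$73,500 shared equally gives $14,700 per partner.
Remainder $209,500 by profit-interest units (total 46): Ibarra 27,326.09 → $27,300; Okafor 18,217.39 → $18,200; Becker 81,978.26 → $82,000; Bergstrom 59,206.52 → $59,200; Orozco 22,771.74 → $22,800.
Totals: Ibarra $14,700 + $27,300 = $42,000; Okafor $14,700 + $18,200 = $32,900; Becker $14,700 + $82,000 = $96,700; Bergstrom $14,700 + $59,200 = $73,900; Orozco $14,700 + $22,800 = $37,500.

Ibarra: $42,000 · Okafor: $32,900 · Becker: $96,700 · Bergstrom: $73,900 · Orozco: $37,500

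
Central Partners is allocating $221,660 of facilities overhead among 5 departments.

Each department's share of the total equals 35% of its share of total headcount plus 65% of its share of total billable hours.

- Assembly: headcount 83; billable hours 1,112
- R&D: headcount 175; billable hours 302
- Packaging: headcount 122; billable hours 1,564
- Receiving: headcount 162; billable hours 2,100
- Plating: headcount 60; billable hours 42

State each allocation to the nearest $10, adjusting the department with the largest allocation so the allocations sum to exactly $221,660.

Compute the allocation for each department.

Totals — headcount 602, billable hours 5,120.
Combined weights (35% headcount + 65% billable hours): Assembly 0.1894; R&D 0.1401; Packaging 0.2695; Receiving 0.3608; Plating 0.0402.
Unrounded shares: Assembly 41,988.54; R&D 31,051.03; Packaging 59,734.03; Receiving 79,972.18; Plating 8,914.22.
Rounded to nearest $10: Assembly $41,990; R&D $31,050; Packaging $59,730; Receiving $79,970; Plating $8,910. Sum = $221,650.
Difference $221,660 − $221,650 = +$10 applied to largest allocation (Receiving): Receiving becomes $79,980.

Assembly: $41,990 | R&D: $31,050 | Packaging: $59,730 | Receiving: $79,980 | Plating: $8,910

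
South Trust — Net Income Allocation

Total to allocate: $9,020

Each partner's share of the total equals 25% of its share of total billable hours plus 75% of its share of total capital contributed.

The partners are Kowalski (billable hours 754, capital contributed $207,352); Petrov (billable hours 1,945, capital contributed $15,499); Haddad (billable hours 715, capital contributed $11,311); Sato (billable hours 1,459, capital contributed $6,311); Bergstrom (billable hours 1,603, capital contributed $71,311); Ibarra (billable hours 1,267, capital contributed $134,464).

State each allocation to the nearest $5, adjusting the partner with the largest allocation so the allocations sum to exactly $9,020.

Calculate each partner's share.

Kowalski: $3,365 · Petrov: $800 · Haddad: $380 · Sato: $520 · Bergstrom: $1,550 · Ibarra: $2,405

Totals — billable hours 7,743, capital contributed 446,248.
Combined weights (25% billable hours + 75% capital contributed): Kowalski 0.3728; Petrov 0.0888; Haddad 0.0421; Sato 0.0577; Bergstrom 0.1716; Ibarra 0.2669.
Raw shares: Kowalski 3,362.99; Petrov 801.40; Haddad 379.70; Sato 520.58; Bergstrom 1,547.90; Ibarra 2,407.43.
Rounded to nearest $5: Kowalski $3,365; Petrov $800; Haddad $380; Sato $520; Bergstrom $1,550; Ibarra $2,405. Sum = $9,020.
No rounding difference to absorb.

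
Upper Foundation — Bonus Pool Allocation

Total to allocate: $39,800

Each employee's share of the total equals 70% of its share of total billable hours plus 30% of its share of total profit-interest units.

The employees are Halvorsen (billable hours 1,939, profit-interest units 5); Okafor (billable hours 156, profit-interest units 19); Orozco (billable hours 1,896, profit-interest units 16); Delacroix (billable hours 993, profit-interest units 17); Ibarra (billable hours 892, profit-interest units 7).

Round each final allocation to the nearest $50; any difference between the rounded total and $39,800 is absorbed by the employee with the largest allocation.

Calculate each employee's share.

Halvorsen: $10,150; Okafor: $4,300; Orozco: $11,900; Delacroix: $7,900; Ibarra: $5,550

Totals — billable hours 5,876, profit-interest units 64.
Blended shares (70% billable hours + 30% profit-interest units): Halvorsen 0.2544; Okafor 0.1076; Orozco 0.3009; Delacroix 0.1980; Ibarra 0.1391.
Unrounded shares: Halvorsen 10,126.23; Okafor 4,284.33; Orozco 11,974.54; Delacroix 7,879.69; Ibarra 5,535.20.
Rounded to nearest $50: Halvorsen $10,150; Okafor $4,300; Orozco $11,950; Delacroix $7,900; Ibarra $5,550. Sum = $39,850.
Difference $39,800 − $39,850 = −$50 applied to largest allocation (Orozco): Orozco becomes $11,900.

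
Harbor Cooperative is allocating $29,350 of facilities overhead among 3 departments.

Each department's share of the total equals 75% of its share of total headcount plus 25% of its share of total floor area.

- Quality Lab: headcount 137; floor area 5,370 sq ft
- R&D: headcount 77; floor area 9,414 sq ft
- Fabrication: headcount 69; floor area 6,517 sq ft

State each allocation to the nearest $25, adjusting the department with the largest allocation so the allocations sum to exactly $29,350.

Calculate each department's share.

Quality Lab: $12,525 | R&D: $9,225 | Fabrication: $7,600

Headcount total 283; floor area total 21,301.
Combined weights (75% headcount + 25% floor area): Quality Lab 0.4261; R&D 0.3146; Fabrication 0.2593.
Proportional shares: Quality Lab 12,506.02; R&D 9,232.08; Fabrication 7,611.90.
After rounding ($25): Quality Lab $12,500; R&D $9,225; Fabrication $7,600. Sum = $29,325.
Difference $29,350 − $29,325 = +$25 applied to largest allocation (Quality Lab): Quality Lab becomes $12,525.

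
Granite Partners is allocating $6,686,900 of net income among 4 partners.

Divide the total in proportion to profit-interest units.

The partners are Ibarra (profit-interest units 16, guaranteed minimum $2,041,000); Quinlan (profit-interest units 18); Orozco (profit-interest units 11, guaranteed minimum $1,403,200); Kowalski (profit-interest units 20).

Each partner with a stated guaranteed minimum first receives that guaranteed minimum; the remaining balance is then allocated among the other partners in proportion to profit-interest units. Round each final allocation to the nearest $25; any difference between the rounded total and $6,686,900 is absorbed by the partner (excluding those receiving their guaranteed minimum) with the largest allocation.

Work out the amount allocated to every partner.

Fund the minimums — Ibarra $2,041,000; Orozco $1,403,200. Residual $3,242,700.
Residual split over remaining profit-interest units 38: Quinlan 1,536,015.79 → $1,536,025; Kowalski 1,706,684.21 → $1,706,675.

Ibarra: $2,041,000 | Quinlan: $1,536,025 | Orozco: $1,403,200 | Kowalski: $1,706,675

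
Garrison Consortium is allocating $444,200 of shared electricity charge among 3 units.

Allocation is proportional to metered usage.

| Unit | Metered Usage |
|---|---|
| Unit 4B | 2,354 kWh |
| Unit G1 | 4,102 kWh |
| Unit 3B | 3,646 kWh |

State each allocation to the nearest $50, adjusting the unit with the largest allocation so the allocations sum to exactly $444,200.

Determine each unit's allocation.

Unit 4B: $103,500; Unit G1: $180,400; Unit 3B: $160,300

Total metered usage = 10,102.
Unrounded shares: Unit 4B 2,354/10,102 × $444,200 = 103,508.89; Unit G1 4,102/10,102 × $444,200 = 180,371.06; Unit 3B 3,646/10,102 × $444,200 = 160,320.06.
Rounded to nearest $50: Unit 4B $103,500; Unit G1 $180,350; Unit 3B $160,300. Sum = $444,150.
Difference $444,200 − $444,150 = +$50 applied to largest allocation (Unit G1): Unit G1 becomes $180,400.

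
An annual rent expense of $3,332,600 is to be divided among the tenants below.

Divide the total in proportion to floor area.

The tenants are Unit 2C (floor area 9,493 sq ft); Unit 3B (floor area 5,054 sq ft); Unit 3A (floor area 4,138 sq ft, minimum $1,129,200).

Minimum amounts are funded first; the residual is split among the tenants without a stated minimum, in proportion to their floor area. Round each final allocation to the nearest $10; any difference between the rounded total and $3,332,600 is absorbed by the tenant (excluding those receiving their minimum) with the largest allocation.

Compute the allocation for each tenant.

Fund the minimums — Unit 3A $1,129,200. Residual $2,203,400.
Residual split over remaining floor area 14,547: Unit 2C 1,437,882.46 → $1,437,880; Unit 3B 765,517.54 → $765,520.

Unit 2C: $1,437,880; Unit 3B: $765,520; Unit 3A: $1,129,200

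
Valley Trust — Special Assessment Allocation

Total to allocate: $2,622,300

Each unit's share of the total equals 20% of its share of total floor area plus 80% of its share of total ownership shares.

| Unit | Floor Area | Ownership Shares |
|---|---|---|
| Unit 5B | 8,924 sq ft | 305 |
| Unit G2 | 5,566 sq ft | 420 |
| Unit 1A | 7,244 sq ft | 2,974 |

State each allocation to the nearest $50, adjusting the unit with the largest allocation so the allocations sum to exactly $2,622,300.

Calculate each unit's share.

Unit 5B: $388,300; Unit G2: $372,500; Unit 1A: $1,861,500

Totals — floor area 21,734, ownership shares 3,699.
Blended shares (20% floor area + 80% ownership shares): Unit 5B 0.1481; Unit G2 0.1421; Unit 1A 0.7099.
Raw shares: Unit 5B 388,320.55; Unit G2 372,509.91; Unit 1A 1,861,469.54.
Rounded to nearest $50: Unit 5B $388,300; Unit G2 $372,500; Unit 1A $1,861,450. Sum = $2,622,250.
Difference $2,622,300 − $2,622,250 = +$50 applied to largest allocation (Unit 1A): Unit 1A becomes $1,861,500.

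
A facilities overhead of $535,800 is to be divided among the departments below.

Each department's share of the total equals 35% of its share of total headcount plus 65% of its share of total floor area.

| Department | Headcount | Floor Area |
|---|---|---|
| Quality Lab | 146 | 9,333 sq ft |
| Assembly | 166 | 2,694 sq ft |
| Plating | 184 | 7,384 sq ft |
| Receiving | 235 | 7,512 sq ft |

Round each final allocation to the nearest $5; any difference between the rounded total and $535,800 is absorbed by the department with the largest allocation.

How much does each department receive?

Quality Lab: $158,185 | Assembly: $77,435 | Plating: $142,720 | Receiving: $157,460

Headcount total 731; floor area total 26,923.
Blended shares (35% headcount + 65% floor area): Quality Lab 0.2952; Assembly 0.1445; Plating 0.2664; Receiving 0.2939.
Proportional shares: Quality Lab 158,184.33; Assembly 77,434.46; Plating 142,720.97; Receiving 157,460.24.
At nearest $5: Quality Lab $158,185; Assembly $77,435; Plating $142,720; Receiving $157,460. Sum = $535,800.
Rounded total matches; no reconciliation needed.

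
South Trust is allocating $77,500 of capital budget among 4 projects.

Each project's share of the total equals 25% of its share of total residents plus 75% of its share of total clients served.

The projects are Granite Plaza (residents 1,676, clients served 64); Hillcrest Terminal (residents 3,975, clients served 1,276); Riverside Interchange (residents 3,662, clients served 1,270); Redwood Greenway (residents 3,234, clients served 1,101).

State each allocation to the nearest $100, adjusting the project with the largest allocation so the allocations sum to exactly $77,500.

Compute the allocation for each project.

Granite Plaza: $3,600 | Hillcrest Terminal: $26,200 | Riverside Interchange: $25,500 | Redwood Greenway: $22,200

Totals — residents 12,547, clients served 3,711.
Composite weights (25% residents + 75% clients served): Granite Plaza 0.0463; Hillcrest Terminal 0.3371; Riverside Interchange 0.3296; Redwood Greenway 0.2870.
Raw shares: Granite Plaza 3,590.49; Hillcrest Terminal 26,124.02; Riverside Interchange 25,546.71; Redwood Greenway 22,238.77.
Rounded to nearest $100: Granite Plaza $3,600; Hillcrest Terminal $26,100; Riverside Interchange $25,500; Redwood Greenway $22,200. Sum = $77,400.
Difference $77,500 − $77,400 = +$100 applied to largest allocation (Hillcrest Terminal): Hillcrest Terminal becomes $26,200.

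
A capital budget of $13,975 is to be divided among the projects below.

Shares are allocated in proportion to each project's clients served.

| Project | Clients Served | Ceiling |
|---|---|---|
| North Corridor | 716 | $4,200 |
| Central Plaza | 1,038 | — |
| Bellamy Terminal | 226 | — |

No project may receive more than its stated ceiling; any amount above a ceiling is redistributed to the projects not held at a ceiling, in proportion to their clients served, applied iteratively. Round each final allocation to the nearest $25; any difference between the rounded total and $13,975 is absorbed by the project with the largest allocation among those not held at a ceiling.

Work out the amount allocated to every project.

North Corridor: $4,200 · Central Plaza: $8,025 · Bellamy Terminal: $1,750

Combined clients served = 1,980.
Pro-rata shares before constraints: North Corridor 5,053.59; Central Plaza 7,326.29; Bellamy Terminal 1,595.13.
Cap binds for North Corridor ($4,200); balance $9,775 reallocated over remaining clients served 1,264.
Shares after redistribution: Central Plaza 8,027.25 → $8,025; Bellamy Terminal 1,747.75 → $1,750.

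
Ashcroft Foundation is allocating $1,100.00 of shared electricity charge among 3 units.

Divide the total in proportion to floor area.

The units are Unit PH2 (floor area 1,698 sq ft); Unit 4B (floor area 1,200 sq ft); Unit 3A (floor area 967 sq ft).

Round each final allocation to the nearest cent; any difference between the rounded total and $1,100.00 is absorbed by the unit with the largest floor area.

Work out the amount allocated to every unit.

Unit PH2: $483.26; Unit 4B: $341.53; Unit 3A: $275.21

Total floor area = 1,698 + 1,200 + 967 = 3,865.
Pro-rata amounts: Unit PH2 483.2600; Unit 4B 341.5265; Unit 3A 275.2135.
After rounding (cent): Unit PH2 $483.26; Unit 4B $341.53; Unit 3A $275.21. Sum = $1,100.00.
Rounded total matches; no reconciliation needed.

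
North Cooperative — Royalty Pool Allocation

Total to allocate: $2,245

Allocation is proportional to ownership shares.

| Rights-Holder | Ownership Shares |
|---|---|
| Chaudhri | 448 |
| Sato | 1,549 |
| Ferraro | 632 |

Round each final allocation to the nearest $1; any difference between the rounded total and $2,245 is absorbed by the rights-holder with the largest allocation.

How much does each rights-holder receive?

Chaudhri: $383 | Sato: $1,322 | Ferraro: $540

Ownership shares total: 2,629.
Raw shares: Chaudhri 448/2,629 × $2,245 = 382.56; Sato 1,549/2,629 × $2,245 = 1,322.75; Ferraro 632/2,629 × $2,245 = 539.69.
Rounded to nearest $1: Chaudhri $383; Sato $1,323; Ferraro $540. Sum = $2,246.
Difference $2,245 − $2,246 = −$1 applied to largest allocation (Sato): Sato becomes $1,322.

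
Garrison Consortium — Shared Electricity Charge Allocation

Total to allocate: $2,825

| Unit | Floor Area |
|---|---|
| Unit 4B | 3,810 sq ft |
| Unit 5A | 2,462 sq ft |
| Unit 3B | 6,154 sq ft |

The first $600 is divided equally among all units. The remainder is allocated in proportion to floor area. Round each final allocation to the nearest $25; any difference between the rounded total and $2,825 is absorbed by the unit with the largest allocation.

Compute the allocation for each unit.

Equal tier: $600 ÷ 3 = $200 apiece.
Remainder $2,225 by floor area (total 12,426): Unit 4B 682.22 → $675; Unit 5A 440.85 → $450; Unit 3B 1,101.94 → $1,100.
Totals: Unit 4B $200 + $675 = $875; Unit 5A $200 + $450 = $650; Unit 3B $200 + $1,100 = $1,300.

Unit 4B: $875 · Unit 5A: $650 · Unit 3B: $1,300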